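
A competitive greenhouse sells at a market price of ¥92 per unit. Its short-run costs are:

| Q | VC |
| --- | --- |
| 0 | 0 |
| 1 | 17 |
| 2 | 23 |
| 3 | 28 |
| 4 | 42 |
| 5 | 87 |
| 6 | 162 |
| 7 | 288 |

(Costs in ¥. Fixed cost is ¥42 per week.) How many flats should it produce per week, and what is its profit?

Tabulate TR − TC: Q=0: -42; Q=1: 33; Q=2: 119; Q=3: 206; Q=4: 284; Q=5: 331; Q=6: 348; Q=7: 314.
Profit is maximized at Q = 6. AVC there is 162/6 = ¥27 ≤ P, so producing beats shutting down (which would give -¥42).

Q = 6; profit = ¥348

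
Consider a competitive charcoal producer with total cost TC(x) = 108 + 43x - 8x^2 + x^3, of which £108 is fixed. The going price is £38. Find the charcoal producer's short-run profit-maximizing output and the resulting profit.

AVC = 43 - 8x + x^2 has its minimum £27 at x = 4; price £38 clears that bar, so the firm operates.
With MC = 43 - 16x + 3x^2, P = MC on the upward-sloping part at x* = 5.
TR = 38·5 = 190. TC = 108 + 140 = 248. Profit = 190 − 248 = -£58.
By producing, the firm covers all variable cost plus £50 of fixed cost; shutting down would lose the full £108.

Profit = -£58 at x = 5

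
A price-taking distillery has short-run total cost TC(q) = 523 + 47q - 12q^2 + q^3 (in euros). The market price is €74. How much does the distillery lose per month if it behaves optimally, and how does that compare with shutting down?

AVC = 47 - 12q + q^2 has its minimum €11 at q = 6; price €74 clears that bar, so the firm operates.
With MC = 47 - 24q + 3q^2, P = MC on the upward-sloping part at q* = 9.
TR = 74·9 = 666. TC = 523 + 180 = 703. Profit = 666 − 703 = -€37.
Shutting down would mean losing the fixed cost of €523, so operating at a loss of €37 is better by €486.

Profit = -€37 at q = 9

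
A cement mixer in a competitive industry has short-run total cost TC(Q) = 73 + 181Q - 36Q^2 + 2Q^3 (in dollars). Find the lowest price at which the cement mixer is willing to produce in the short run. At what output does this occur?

$19 per unit, at Q = 9

The firm shuts down when price falls below the minimum of average variable cost. AVC = VC/Q = 181 - 36Q + 2Q^2.
At the minimum of AVC, MC = AVC. MC = 181 - 72Q + 6Q^2; setting MC = AVC gives 4Q^2 - 36Q = 0, so Q = 9. min AVC = 19.
So the shutdown price is $19.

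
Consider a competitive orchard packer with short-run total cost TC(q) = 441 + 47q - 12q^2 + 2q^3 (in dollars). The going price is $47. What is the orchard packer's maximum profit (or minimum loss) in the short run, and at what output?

AVC = 47 - 12q + 2q^2 has its minimum $29 at q = 3; price $47 clears that bar, so the firm operates.
With MC = 47 - 24q + 6q^2, P = MC on the upward-sloping part at q* = 4.
TR = 47·4 = 188. TC = 441 + 124 = 565. Profit = 188 − 565 = -$377.
Shutting down would mean losing the fixed cost of $441, so operating at a loss of $377 is better by $64.

Profit = -$377 at q = 4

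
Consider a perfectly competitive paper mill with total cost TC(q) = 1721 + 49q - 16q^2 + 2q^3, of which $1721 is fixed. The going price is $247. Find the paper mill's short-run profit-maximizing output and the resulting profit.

AVC = 49 - 16q + 2q^2 has its minimum $17 at q = 4; price $247 clears that bar, so the firm operates.
MC = 49 - 32q + 6q^2. Setting P = MC and taking the root on the rising branch gives q* = 9.
TR = 247·9 = 2223. TC = 1721 + 603 = 2324. Profit = 2223 − 2324 = -$101.
Shutting down would mean losing the fixed cost of $1721, so operating at a loss of $101 is better by $1620.

Profit = -$101 at q = 9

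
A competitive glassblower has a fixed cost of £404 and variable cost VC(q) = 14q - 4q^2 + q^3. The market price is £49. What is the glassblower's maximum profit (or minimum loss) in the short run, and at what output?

AVC = 14 - 4q + q^2 has its minimum £10 at q = 2; price £49 clears that bar, so the firm operates.
MC = 14 - 8q + 3q^2. Setting P = MC and taking the root on the rising branch gives q* = 5.
TR = 49·5 = 245. TC = 404 + 95 = 499. Profit = 245 − 499 = -£254.
By producing, the firm covers all variable cost plus £150 of fixed cost; shutting down would lose the full £404.

Profit = -£254 at q = 5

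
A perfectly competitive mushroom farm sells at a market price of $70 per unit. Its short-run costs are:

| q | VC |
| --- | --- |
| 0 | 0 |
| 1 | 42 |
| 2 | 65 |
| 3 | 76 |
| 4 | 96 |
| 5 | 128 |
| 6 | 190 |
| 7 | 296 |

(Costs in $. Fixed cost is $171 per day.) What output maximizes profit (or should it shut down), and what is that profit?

Tabulate TR − TC: q=0: -171; q=1: -143; q=2: -96; q=3: -37; q=4: 13; q=5: 51; q=6: 59; q=7: 23.
Profit is maximized at q = 6. AVC there is 190/6 = $31.67 ≤ P, so producing beats shutting down (which would give -$171).

q = 6; profit = $59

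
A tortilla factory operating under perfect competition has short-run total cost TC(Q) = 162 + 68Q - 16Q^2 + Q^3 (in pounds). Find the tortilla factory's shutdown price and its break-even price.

Shutdown price = £4; break-even price = £23

AVC = 68 - 16Q + Q^2; minimized at Q = 8, giving min AVC = £4. That is the shutdown price.
ATC = 162/Q + 68 - 16Q + Q^2. Setting dATC/dQ = −162/Q^2 − 16 + 2Q = 0 gives Q = 9 (since 2·9^3 − 16·9^2 = 162).
min ATC = 162/9 + 68 − 16·9 + 9^2 = £23. That is the break-even price.
For £4 ≤ P < £23 the firm produces at a loss; below £4 it shuts down.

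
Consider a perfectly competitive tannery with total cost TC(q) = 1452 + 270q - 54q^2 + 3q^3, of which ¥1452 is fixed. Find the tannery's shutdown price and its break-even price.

Shutdown price = ¥27; break-even price = ¥171

AVC = 270 - 54q + 3q^2; minimized at q = 9, giving min AVC = ¥27. That is the shutdown price.
ATC = 1452/q + 270 - 54q + 3q^2. Setting dATC/dq = −1452/q^2 − 54 + 6q = 0 gives q = 11 (since 6·11^3 − 54·11^2 = 1452).
min ATC = 1452/11 + 270 − 54·11 + 3·11^2 = ¥171. That is the break-even price.
Between these two prices the firm operates at a loss; above ¥171 it earns a profit.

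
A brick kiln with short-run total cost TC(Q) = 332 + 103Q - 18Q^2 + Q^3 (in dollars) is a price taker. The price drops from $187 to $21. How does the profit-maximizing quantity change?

AVC = 103 - 18Q + Q^2, minimized at Q = 9 where min AVC = $22. MC = 103 - 36Q + 3Q^2.
At P = $187 ≥ min AVC, set P = MC on the rising branch: Q = 14.
At P = $21 < min AVC = $22, price no longer covers variable cost at any output, so the firm shuts down: Q = 0.

Output falls from 14 to 0 (the firm shuts down)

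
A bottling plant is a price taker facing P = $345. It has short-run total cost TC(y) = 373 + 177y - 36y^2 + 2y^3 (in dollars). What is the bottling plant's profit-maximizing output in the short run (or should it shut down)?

Strip out fixed cost: VC = 177y - 36y^2 + 2y^3. Then AVC = 177 - 36y + 2y^2 and MC = 177 - 72y + 6y^2.
The AVC parabola has its vertex at y = 36/4 = 9, where AVC = 177 - 36·9 + 2·9^2 = $15.
Since P = $345 ≥ min AVC = $15, price covers variable cost and the firm should produce.
Set P = MC: 345 = 177 - 72y + 6y^2 → -168 - 72y + 6y^2 = 0. The roots are y = -2 and y = 14; the profit-maximizing output is on the rising part of MC, so y* = 14.
Check: AVC at y = 14 is $65 ≤ P, so revenue covers variable cost.
Profit = P·y − TC = 345·14 − 1283 = $3547.

Produce at y = 14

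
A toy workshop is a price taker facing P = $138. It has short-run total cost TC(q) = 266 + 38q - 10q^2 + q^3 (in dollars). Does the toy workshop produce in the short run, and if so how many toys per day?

Produce at q = 10

Strip out fixed cost: VC = 38q - 10q^2 + q^3. Then AVC = 38 - 10q + q^2 and MC = 38 - 20q + 3q^2.
AVC hits its minimum where MC = AVC, at q = 5, giving min AVC = 38 - 10·5 + 5^2 = $13.
Because $138 ≥ $13, revenue can cover variable cost; the firm operates.
P = MC gives -100 - 20q + 3q^2 = 0, with roots -10/3 and 10. Take the larger (rising MC): q* = 10.
Check: AVC at q = 10 is $38 ≤ P, so revenue covers variable cost.
Profit = P·q − TC = 138·10 − 646 = $734.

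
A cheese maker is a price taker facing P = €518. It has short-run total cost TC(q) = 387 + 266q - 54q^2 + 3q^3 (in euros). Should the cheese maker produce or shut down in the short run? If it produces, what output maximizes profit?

From TC, MC = TC'(q) = 266 - 108q + 9q^2 and AVC = VC/q = 266 - 54q + 3q^2.
The AVC parabola has its vertex at q = 54/6 = 9, where AVC = 266 - 54·9 + 3·9^2 = €23.
P = €518 exceeds min AVC = €23, so the firm stays open.
Solving P = MC: -252 - 108q + 9q^2 = 0 ⇒ q = -2 or 14. On the upward-sloping branch, q* = 14.
Check: AVC at q = 14 is €98 ≤ P, so revenue covers variable cost.
Profit = P·q − TC = 518·14 − 1759 = €5493.

Produce at q = 14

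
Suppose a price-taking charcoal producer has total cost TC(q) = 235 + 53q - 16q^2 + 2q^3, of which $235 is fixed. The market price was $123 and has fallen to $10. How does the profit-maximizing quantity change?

Output falls from 7 to 0 (the firm shuts down)

AVC = 53 - 16q + 2q^2, minimized at q = 4 where min AVC = $21. MC = 53 - 32q + 6q^2.
With P = $123 above the shutdown price, P = MC gives q = 7.
At P = $10 < min AVC = $21, price no longer covers variable cost at any output, so the firm shuts down: q = 0.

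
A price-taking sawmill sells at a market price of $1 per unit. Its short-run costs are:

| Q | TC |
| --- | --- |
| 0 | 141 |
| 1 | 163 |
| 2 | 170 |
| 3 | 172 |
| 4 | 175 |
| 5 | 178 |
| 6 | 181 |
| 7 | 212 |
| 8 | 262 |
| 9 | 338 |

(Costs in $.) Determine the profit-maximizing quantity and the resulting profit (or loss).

Q = 0 (shut down); profit = -$141

Profit at each row (π = 1Q − TC): Q=0: -141; Q=1: -162; Q=2: -168; Q=3: -169; Q=4: -171; Q=5: -173; Q=6: -175; Q=7: -205; Q=8: -254; Q=9: -329.
Profit is highest at Q = 0. Equivalently, the lowest AVC in the table is 40/6 ≈ $6.67 at Q = 6, and P = $1 falls below it — price never covers variable cost, so the firm shuts down and loses only its fixed cost.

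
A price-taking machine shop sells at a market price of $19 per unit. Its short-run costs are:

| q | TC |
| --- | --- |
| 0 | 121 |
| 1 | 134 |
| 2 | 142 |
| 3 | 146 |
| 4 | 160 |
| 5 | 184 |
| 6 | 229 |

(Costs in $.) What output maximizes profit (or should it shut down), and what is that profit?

q = 4; profit = -$84

Compute π = P·q − TC at each output: q=0: -121; q=1: -115; q=2: -104; q=3: -89; q=4: -84; q=5: -89; q=6: -115.
Profit is maximized at q = 4. AVC there is 39/4 = $9.75 ≤ P, so producing beats shutting down (which would give -$121).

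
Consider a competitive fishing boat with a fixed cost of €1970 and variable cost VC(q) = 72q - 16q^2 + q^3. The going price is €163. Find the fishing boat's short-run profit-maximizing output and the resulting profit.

Profit = -€280 at q = 13

AVC = 72 - 16q + q^2 has its minimum €8 at q = 8; price €163 clears that bar, so the firm operates.
With MC = 72 - 32q + 3q^2, P = MC on the upward-sloping part at q* = 13.
TR = 163·13 = 2119. TC = 1970 + 429 = 2399. Profit = 2119 − 2399 = -€280.
That loss of €280 beats the €1970 the firm would lose by shutting down; producing recovers €1690 of fixed cost.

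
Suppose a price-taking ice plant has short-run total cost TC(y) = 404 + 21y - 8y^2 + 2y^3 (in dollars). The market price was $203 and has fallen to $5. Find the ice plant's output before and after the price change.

MC = 21 - 16y + 6y^2; the shutdown threshold is min AVC = $13 (at y = 2).
At P = $203 ≥ min AVC, set P = MC on the rising branch: y = 7.
At P = $5 < min AVC = $13, price no longer covers variable cost at any output, so the firm shuts down: y = 0.

Output falls from 7 to 0 (the firm shuts down)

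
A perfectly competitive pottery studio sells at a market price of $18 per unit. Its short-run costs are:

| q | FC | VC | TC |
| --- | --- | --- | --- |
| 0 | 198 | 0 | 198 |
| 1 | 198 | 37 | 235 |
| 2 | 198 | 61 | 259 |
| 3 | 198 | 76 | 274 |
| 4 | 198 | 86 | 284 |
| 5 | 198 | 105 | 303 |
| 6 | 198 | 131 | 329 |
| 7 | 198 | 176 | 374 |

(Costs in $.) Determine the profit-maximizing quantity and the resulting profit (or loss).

Profit at each row (π = 18q − TC): q=0: -198; q=1: -217; q=2: -223; q=3: -220; q=4: -212; q=5: -213; q=6: -221; q=7: -248.
Profit is highest at q = 0. Equivalently, the lowest AVC in the table is 105/5 ≈ $21 at q = 5, and P = $18 falls below it — price never covers variable cost, so the firm shuts down and loses only its fixed cost.

q = 0 (shut down); profit = -$198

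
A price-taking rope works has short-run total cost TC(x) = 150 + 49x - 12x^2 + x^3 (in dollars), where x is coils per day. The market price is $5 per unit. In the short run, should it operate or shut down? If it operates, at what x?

From TC, MC = TC'(x) = 49 - 24x + 3x^2 and AVC = VC/x = 49 - 12x + x^2.
The AVC parabola has its vertex at x = 12/2 = 6, where AVC = 49 - 12·6 + 6^2 = $13.
P = $5 lies below min AVC = $13; no output level covers variable cost.
Shutting down limits the loss to fixed cost, $150.

Shut down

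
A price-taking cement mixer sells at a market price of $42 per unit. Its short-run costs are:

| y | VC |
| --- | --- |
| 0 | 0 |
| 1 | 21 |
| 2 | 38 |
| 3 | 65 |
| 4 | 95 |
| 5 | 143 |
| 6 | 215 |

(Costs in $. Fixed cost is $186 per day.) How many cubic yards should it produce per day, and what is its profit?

Compute π = P·y − TC at each output: y=0: -186; y=1: -165; y=2: -140; y=3: -125; y=4: -113; y=5: -119; y=6: -149.
Profit is maximized at y = 4. AVC there is 95/4 = $23.75 ≤ P, so producing beats shutting down (which would give -$186).

y = 4; profit = -$113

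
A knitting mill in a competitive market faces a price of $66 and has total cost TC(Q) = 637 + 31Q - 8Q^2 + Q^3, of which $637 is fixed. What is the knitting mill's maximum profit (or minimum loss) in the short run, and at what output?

AVC = 31 - 8Q + Q^2 has its minimum $15 at Q = 4; price $66 clears that bar, so the firm operates.
MC = 31 - 16Q + 3Q^2. Setting P = MC and taking the root on the rising branch gives Q* = 7.
TR = 66·7 = 462. TC = 637 + 168 = 805. Profit = 462 − 805 = -$343.
That loss of $343 beats the $637 the firm would lose by shutting down; producing recovers $294 of fixed cost.

Profit = -$343 at Q = 7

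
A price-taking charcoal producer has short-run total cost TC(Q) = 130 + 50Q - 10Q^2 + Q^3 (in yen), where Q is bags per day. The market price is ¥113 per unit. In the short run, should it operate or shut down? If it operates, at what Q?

Produce at Q = 9

From TC, MC = TC'(Q) = 50 - 20Q + 3Q^2 and AVC = VC/Q = 50 - 10Q + Q^2.
AVC is minimized where dAVC/dQ = -10 + 2Q = 0, at Q = 5; min AVC = 50 - 10·5 + 5^2 = ¥25.
Because ¥113 ≥ ¥25, revenue can cover variable cost; the firm operates.
Solving P = MC: -63 - 20Q + 3Q^2 = 0 ⇒ Q = -7/3 or 9. On the upward-sloping branch, Q* = 9.
Check: AVC at Q = 9 is ¥41 ≤ P, so revenue covers variable cost.
Profit = P·Q − TC = 113·9 − 499 = ¥518.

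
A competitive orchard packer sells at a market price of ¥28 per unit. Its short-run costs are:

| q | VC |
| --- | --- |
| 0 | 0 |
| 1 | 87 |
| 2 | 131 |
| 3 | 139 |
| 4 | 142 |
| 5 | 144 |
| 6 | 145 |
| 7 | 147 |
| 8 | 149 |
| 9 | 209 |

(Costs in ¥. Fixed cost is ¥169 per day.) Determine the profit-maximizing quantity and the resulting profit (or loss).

Profit at each row (π = 28q − TC): q=0: -169; q=1: -228; q=2: -244; q=3: -224; q=4: -199; q=5: -173; q=6: -146; q=7: -120; q=8: -94; q=9: -126.
Profit is maximized at q = 8. AVC there is 149/8 = ¥18.62 ≤ P, so producing beats shutting down (which would give -¥169).

q = 8; profit = -¥94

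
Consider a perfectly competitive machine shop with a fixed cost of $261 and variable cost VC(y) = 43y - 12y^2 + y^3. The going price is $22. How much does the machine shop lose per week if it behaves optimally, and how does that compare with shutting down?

AVC = 43 - 12y + y^2 has its minimum $7 at y = 6; price $22 clears that bar, so the firm operates.
With MC = 43 - 24y + 3y^2, P = MC on the upward-sloping part at y* = 7.
TR = 22·7 = 154. TC = 261 + 56 = 317. Profit = 154 − 317 = -$163.
By producing, the firm covers all variable cost plus $98 of fixed cost; shutting down would lose the full $261.

Profit = -$163 at y = 7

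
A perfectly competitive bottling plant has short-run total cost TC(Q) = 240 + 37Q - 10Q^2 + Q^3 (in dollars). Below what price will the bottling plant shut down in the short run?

The firm shuts down when price falls below the minimum of average variable cost. AVC = VC/Q = 37 - 10Q + Q^2.
dAVC/dQ = -10 + 2Q = 0 gives Q = 5. min AVC = 37 - 10·5 + 5^2 = 12.
So the shutdown price is $12.

$12 per unit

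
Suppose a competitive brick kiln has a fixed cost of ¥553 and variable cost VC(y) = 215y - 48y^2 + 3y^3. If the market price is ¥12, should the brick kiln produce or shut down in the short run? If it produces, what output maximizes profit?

Shut down

Variable cost is VC = 215y - 48y^2 + 3y^3, so AVC = VC/y = 215 - 48y + 3y^2 and MC = dTC/dy = 215 - 96y + 9y^2.
The AVC parabola has its vertex at y = 48/6 = 8, where AVC = 215 - 48·8 + 3·8^2 = ¥23.
With P < min AVC (¥12 < ¥23), every unit sold adds to the loss.
The firm minimizes its loss by shutting down and losing only its fixed cost of ¥553.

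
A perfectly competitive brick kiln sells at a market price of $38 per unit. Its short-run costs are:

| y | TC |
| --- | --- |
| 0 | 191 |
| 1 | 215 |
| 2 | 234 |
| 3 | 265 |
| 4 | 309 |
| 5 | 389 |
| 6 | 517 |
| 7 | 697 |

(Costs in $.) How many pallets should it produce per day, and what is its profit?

Compute π = P·y − TC at each output: y=0: -191; y=1: -177; y=2: -158; y=3: -151; y=4: -157; y=5: -199; y=6: -289; y=7: -431.
Profit is maximized at y = 3. AVC there is 74/3 = $24.67 ≤ P, so producing beats shutting down (which would give -$191).

y = 3; profit = -$151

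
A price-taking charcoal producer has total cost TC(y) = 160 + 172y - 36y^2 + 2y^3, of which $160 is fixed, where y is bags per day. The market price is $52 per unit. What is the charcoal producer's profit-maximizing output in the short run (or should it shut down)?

From TC, MC = TC'(y) = 172 - 72y + 6y^2 and AVC = VC/y = 172 - 36y + 2y^2.
AVC is minimized where dAVC/dy = -36 + 4y = 0, at y = 9; min AVC = 172 - 36·9 + 2·9^2 = $10.
Since P = $52 ≥ min AVC = $10, price covers variable cost and the firm should produce.
P = MC gives 120 - 72y + 6y^2 = 0, with roots 2 and 10. Take the larger (rising MC): y* = 10.
Check: AVC at y = 10 is $12 ≤ P, so revenue covers variable cost.
Profit = P·y − TC = 52·10 − 280 = $240.

Produce at y = 10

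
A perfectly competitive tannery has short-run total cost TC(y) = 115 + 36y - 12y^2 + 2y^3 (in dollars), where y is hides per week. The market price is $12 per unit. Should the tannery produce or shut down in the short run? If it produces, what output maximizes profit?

Variable cost is VC = 36y - 12y^2 + 2y^3, so AVC = VC/y = 36 - 12y + 2y^2 and MC = dTC/dy = 36 - 24y + 6y^2.
The AVC parabola has its vertex at y = 12/4 = 3, where AVC = 36 - 12·3 + 2·3^2 = $18.
P = $12 lies below min AVC = $18; no output level covers variable cost.
The firm minimizes its loss by shutting down and losing only its fixed cost of $115.

Shut down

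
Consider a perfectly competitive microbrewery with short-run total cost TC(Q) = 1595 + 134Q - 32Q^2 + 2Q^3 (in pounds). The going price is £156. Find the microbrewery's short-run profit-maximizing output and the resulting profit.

AVC = 134 - 32Q + 2Q^2 has its minimum £6 at Q = 8; price £156 clears that bar, so the firm operates.
MC = 134 - 64Q + 6Q^2. Setting P = MC and taking the root on the rising branch gives Q* = 11.
TR = 156·11 = 1716. TC = 1595 + 264 = 1859. Profit = 1716 − 1859 = -£143.
Shutting down would mean losing the fixed cost of £1595, so operating at a loss of £143 is better by £1452.

Profit = -£143 at Q = 11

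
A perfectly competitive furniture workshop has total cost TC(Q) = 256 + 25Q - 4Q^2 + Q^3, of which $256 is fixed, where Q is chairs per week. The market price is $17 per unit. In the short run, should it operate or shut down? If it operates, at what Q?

Shut down

Variable cost is VC = 25Q - 4Q^2 + Q^3, so AVC = VC/Q = 25 - 4Q + Q^2 and MC = dTC/dQ = 25 - 8Q + 3Q^2.
AVC hits its minimum where MC = AVC, at Q = 2, giving min AVC = 25 - 4·2 + 2^2 = $21.
With P < min AVC ($17 < $21), every unit sold adds to the loss.
Best response: produce nothing and absorb the $256 fixed cost.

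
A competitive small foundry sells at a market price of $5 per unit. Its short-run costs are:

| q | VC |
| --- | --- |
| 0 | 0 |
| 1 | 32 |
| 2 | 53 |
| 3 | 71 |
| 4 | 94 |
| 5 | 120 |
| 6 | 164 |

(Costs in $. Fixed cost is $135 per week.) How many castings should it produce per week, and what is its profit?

Compute π = P·q − TC at each output: q=0: -135; q=1: -162; q=2: -178; q=3: -191; q=4: -209; q=5: -230; q=6: -269.
Profit is highest at q = 0. Equivalently, the lowest AVC in the table is 94/4 ≈ $23.50 at q = 4, and P = $5 falls below it — price never covers variable cost, so the firm shuts down and loses only its fixed cost.

q = 0 (shut down); profit = -$135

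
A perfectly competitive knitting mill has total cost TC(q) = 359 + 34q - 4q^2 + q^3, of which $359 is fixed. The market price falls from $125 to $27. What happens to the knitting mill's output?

AVC = 34 - 4q + q^2, minimized at q = 2 where min AVC = $30. MC = 34 - 8q + 3q^2.
With P = $125 above the shutdown price, P = MC gives q = 7.
At P = $27 < min AVC = $30, price no longer covers variable cost at any output, so the firm shuts down: q = 0.

Output falls from 7 to 0 (the firm shuts down)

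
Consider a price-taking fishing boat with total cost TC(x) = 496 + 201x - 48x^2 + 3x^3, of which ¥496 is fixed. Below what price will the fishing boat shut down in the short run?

¥9 per unit

The firm shuts down when price falls below the minimum of average variable cost. AVC = VC/x = 201 - 48x + 3x^2.
At the minimum of AVC, MC = AVC. MC = 201 - 96x + 9x^2; setting MC = AVC gives 6x^2 - 48x = 0, so x = 8. min AVC = 9.
The firm shuts down for any P below ¥9.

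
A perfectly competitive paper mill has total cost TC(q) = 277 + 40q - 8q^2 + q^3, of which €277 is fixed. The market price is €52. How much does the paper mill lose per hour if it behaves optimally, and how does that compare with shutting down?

AVC = 40 - 8q + q^2; min AVC = €24 at q = 4. Since P = €52 ≥ min AVC, the firm produces.
With MC = 40 - 16q + 3q^2, P = MC on the upward-sloping part at q* = 6.
TR = 52·6 = 312. TC = 277 + 168 = 445. Profit = 312 − 445 = -€133.
By producing, the firm covers all variable cost plus €144 of fixed cost; shutting down would lose the full €277.

Profit = -€133 at q = 6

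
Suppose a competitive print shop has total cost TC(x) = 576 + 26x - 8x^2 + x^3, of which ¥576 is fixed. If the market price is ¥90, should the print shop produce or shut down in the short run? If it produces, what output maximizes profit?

Produce at x = 8

Strip out fixed cost: VC = 26x - 8x^2 + x^3. Then AVC = 26 - 8x + x^2 and MC = 26 - 16x + 3x^2.
AVC is minimized where dAVC/dx = -8 + 2x = 0, at x = 4; min AVC = 26 - 8·4 + 4^2 = ¥10.
Since P = ¥90 ≥ min AVC = ¥10, price covers variable cost and the firm should produce.
Solving P = MC: -64 - 16x + 3x^2 = 0 ⇒ x = -8/3 or 8. On the upward-sloping branch, x* = 8.
Check: AVC at x = 8 is ¥26 ≤ P, so revenue covers variable cost.
Profit = P·x − TC = 90·8 − 784 = -¥64, a loss, but smaller than the ¥576 fixed cost the firm would lose by shutting down.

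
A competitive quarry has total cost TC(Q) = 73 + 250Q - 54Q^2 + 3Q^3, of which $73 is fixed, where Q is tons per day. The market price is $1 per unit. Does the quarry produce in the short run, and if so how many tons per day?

Shut down

Variable cost is VC = 250Q - 54Q^2 + 3Q^3, so AVC = VC/Q = 250 - 54Q + 3Q^2 and MC = dTC/dQ = 250 - 108Q + 9Q^2.
AVC is minimized where dAVC/dQ = -54 + 6Q = 0, at Q = 9; min AVC = 250 - 54·9 + 3·9^2 = $7.
Since P = $1 < min AVC = $7, price fails to cover variable cost at any output.
Shutting down limits the loss to fixed cost, $73.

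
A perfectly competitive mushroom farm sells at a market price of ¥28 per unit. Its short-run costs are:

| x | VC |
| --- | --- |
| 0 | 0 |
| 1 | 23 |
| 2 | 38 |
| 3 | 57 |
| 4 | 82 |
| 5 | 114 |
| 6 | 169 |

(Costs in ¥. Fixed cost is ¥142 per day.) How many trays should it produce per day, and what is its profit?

x = 4; profit = -¥112

Tabulate TR − TC: x=0: -142; x=1: -137; x=2: -124; x=3: -115; x=4: -112; x=5: -116; x=6: -143.
Profit is maximized at x = 4. AVC there is 82/4 = ¥20.50 ≤ P, so producing beats shutting down (which would give -¥142).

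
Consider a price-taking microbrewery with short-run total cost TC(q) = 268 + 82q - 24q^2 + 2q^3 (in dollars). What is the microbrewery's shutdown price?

$10 per unit

The firm shuts down when price falls below the minimum of average variable cost. AVC = VC/q = 82 - 24q + 2q^2.
dAVC/dq = -24 + 4q = 0 gives q = 6. min AVC = 82 - 24·6 + 2·6^2 = 10.
The firm shuts down for any P below $10.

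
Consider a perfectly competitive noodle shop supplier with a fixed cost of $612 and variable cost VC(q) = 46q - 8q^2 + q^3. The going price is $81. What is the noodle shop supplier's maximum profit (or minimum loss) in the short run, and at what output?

AVC = 46 - 8q + q^2; min AVC = $30 at q = 4. Since P = $81 ≥ min AVC, the firm produces.
MC = 46 - 16q + 3q^2. Setting P = MC and taking the root on the rising branch gives q* = 7.
TR = 81·7 = 567. TC = 612 + 273 = 885. Profit = 567 − 885 = -$318.
By producing, the firm covers all variable cost plus $294 of fixed cost; shutting down would lose the full $612.

Profit = -$318 at q = 7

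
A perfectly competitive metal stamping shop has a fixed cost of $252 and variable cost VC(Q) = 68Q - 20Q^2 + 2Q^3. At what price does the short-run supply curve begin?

The shutdown price is the minimum of AVC. VC = 68Q - 20Q^2 + 2Q^3, so AVC = 68 - 20Q + 2Q^2.
dAVC/dQ = -20 + 4Q = 0 gives Q = 5. min AVC = 68 - 20·5 + 2·5^2 = 18.
The firm shuts down for any P below $18.

$18 per unit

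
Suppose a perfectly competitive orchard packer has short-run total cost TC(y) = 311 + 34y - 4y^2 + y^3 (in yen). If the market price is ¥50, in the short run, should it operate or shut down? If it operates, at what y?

Produce at y = 4

From TC, MC = TC'(y) = 34 - 8y + 3y^2 and AVC = VC/y = 34 - 4y + y^2.
AVC is minimized where dAVC/dy = -4 + 2y = 0, at y = 2; min AVC = 34 - 4·2 + 2^2 = ¥30.
Since P = ¥50 ≥ min AVC = ¥30, price covers variable cost and the firm should produce.
Solving P = MC: -16 - 8y + 3y^2 = 0 ⇒ y = -4/3 or 4. On the upward-sloping branch, y* = 4.
Check: AVC at y = 4 is ¥34 ≤ P, so revenue covers variable cost.
Profit = P·y − TC = 50·4 − 447 = -¥247, a loss, but smaller than the ¥311 fixed cost the firm would lose by shutting down.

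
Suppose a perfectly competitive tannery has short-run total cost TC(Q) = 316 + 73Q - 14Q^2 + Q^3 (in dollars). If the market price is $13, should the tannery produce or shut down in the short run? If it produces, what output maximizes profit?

Shut down

Variable cost is VC = 73Q - 14Q^2 + Q^3, so AVC = VC/Q = 73 - 14Q + Q^2 and MC = dTC/dQ = 73 - 28Q + 3Q^2.
AVC hits its minimum where MC = AVC, at Q = 7, giving min AVC = 73 - 14·7 + 7^2 = $24.
Since P = $13 < min AVC = $24, price fails to cover variable cost at any output.
Shutting down limits the loss to fixed cost, $316.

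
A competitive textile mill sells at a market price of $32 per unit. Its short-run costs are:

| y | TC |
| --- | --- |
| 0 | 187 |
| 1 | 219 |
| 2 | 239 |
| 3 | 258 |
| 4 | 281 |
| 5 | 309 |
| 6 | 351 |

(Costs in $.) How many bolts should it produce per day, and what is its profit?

Tabulate TR − TC: y=0: -187; y=1: -187; y=2: -175; y=3: -162; y=4: -153; y=5: -149; y=6: -159.
Profit is maximized at y = 5. AVC there is 122/5 = $24.40 ≤ P, so producing beats shutting down (which would give -$187).

y = 5; profit = -$149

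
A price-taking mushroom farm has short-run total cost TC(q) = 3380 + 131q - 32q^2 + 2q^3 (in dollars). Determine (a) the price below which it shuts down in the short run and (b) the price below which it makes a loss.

Shutdown price = min AVC. AVC = 131 - 32q + 2q^2, with vertex at q = 8 and minimum $3.
ATC = 3380/q + 131 - 32q + 2q^2. Setting dATC/dq = −3380/q^2 − 32 + 4q = 0 gives q = 13 (since 4·13^3 − 32·13^2 = 3380).
min ATC = 3380/13 + 131 − 32·13 + 2·13^2 = $313. That is the break-even price.
Between these two prices the firm operates at a loss; above $313 it earns a profit.

Shutdown price = $3; break-even price = $313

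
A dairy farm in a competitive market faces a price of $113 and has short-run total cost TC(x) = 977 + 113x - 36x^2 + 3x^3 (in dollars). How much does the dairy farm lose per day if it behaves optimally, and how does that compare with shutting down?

Profit = -$209 at x = 8

AVC = 113 - 36x + 3x^2 has its minimum $5 at x = 6; price $113 clears that bar, so the firm operates.
With MC = 113 - 72x + 9x^2, P = MC on the upward-sloping part at x* = 8.
TR = 113·8 = 904. TC = 977 + 136 = 1113. Profit = 904 − 1113 = -$209.
By producing, the firm covers all variable cost plus $768 of fixed cost; shutting down would lose the full $977.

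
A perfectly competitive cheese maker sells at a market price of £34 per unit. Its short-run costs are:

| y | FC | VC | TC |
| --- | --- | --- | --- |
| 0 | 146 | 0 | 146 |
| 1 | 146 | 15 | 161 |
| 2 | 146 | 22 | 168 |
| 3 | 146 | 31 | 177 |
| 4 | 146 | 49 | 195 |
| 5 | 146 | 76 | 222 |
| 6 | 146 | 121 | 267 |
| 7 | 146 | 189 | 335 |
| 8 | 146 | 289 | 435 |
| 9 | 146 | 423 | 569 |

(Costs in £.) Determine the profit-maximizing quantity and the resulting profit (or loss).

Compute π = P·y − TC at each output: y=0: -146; y=1: -127; y=2: -100; y=3: -75; y=4: -59; y=5: -52; y=6: -63; y=7: -97; y=8: -163; y=9: -263.
Profit is maximized at y = 5. AVC there is 76/5 = £15.20 ≤ P, so producing beats shutting down (which would give -£146).

y = 5; profit = -£52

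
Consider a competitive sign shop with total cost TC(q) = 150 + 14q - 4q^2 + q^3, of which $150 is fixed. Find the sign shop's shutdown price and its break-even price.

Shutdown price = $10; break-even price = $49

Shutdown price = min AVC. AVC = 14 - 4q + q^2, with vertex at q = 2 and minimum $10.
ATC = 150/q + 14 - 4q + q^2. Setting dATC/dq = −150/q^2 − 4 + 2q = 0 gives q = 5 (since 2·5^3 − 4·5^2 = 150).
min ATC = 150/5 + 14 − 4·5 + 5^2 = $49. That is the break-even price.
Between these two prices the firm operates at a loss; above $49 it earns a profit.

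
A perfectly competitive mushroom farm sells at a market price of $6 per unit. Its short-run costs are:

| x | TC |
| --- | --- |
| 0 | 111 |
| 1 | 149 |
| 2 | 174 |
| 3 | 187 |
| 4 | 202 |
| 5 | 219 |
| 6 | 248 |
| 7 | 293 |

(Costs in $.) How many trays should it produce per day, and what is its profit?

x = 0 (shut down); profit = -$111

Compute π = P·x − TC at each output: x=0: -111; x=1: -143; x=2: -162; x=3: -169; x=4: -178; x=5: -189; x=6: -212; x=7: -251.
Profit is highest at x = 0. Equivalently, the lowest AVC in the table is 108/5 ≈ $21.60 at x = 5, and P = $6 falls below it — price never covers variable cost, so the firm shuts down and loses only its fixed cost.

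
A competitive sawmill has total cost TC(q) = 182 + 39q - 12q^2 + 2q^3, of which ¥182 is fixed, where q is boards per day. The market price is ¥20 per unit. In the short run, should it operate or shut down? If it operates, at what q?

Shut down

Strip out fixed cost: VC = 39q - 12q^2 + 2q^3. Then AVC = 39 - 12q + 2q^2 and MC = 39 - 24q + 6q^2.
AVC is minimized where dAVC/dq = -12 + 4q = 0, at q = 3; min AVC = 39 - 12·3 + 2·3^2 = ¥21.
P = ¥20 lies below min AVC = ¥21; no output level covers variable cost.
Shutting down limits the loss to fixed cost, ¥182.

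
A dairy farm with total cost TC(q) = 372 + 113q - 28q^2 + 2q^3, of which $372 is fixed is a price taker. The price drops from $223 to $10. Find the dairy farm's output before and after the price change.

Output falls from 11 to 0 (the firm shuts down)

MC = 113 - 56q + 6q^2; the shutdown threshold is min AVC = $15 (at q = 7).
At P = $223 ≥ min AVC, set P = MC on the rising branch: q = 11.
At P = $10 < min AVC = $15, price no longer covers variable cost at any output, so the firm shuts down: q = 0.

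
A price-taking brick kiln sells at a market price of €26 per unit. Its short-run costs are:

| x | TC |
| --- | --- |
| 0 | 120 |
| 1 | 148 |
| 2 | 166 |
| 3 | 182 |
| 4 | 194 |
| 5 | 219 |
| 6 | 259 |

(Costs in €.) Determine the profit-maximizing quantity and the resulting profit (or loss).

Profit at each row (π = 26x − TC): x=0: -120; x=1: -122; x=2: -114; x=3: -104; x=4: -90; x=5: -89; x=6: -103.
Profit is maximized at x = 5. AVC there is 99/5 = €19.80 ≤ P, so producing beats shutting down (which would give -€120).

x = 5; profit = -€89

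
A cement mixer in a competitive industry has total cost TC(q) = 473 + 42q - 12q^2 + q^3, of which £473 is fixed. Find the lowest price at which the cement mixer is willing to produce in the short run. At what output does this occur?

The firm shuts down when price falls below the minimum of average variable cost. AVC = VC/q = 42 - 12q + q^2.
At the minimum of AVC, MC = AVC. MC = 42 - 24q + 3q^2; setting MC = AVC gives 2q^2 - 12q = 0, so q = 6. min AVC = 6.
The firm shuts down for any P below £6.

£6 per unit, at q = 6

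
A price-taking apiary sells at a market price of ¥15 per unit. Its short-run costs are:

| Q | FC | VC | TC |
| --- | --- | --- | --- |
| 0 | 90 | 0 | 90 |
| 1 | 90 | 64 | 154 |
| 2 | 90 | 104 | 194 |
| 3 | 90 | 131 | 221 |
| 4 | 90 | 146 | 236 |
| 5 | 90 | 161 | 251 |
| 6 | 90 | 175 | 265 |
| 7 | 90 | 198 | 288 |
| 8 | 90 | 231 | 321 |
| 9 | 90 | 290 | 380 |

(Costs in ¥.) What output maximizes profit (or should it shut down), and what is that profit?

Compute π = P·Q − TC at each output: Q=0: -90; Q=1: -139; Q=2: -164; Q=3: -176; Q=4: -176; Q=5: -176; Q=6: -175; Q=7: -183; Q=8: -201; Q=9: -245.
Profit is highest at Q = 0. Equivalently, the lowest AVC in the table is 198/7 ≈ ¥28.29 at Q = 7, and P = ¥15 falls below it — price never covers variable cost, so the firm shuts down and loses only its fixed cost.

Q = 0 (shut down); profit = -¥90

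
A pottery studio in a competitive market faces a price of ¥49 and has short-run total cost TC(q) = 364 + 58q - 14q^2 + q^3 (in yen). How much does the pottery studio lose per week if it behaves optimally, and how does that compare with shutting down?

AVC = 58 - 14q + q^2; min AVC = ¥9 at q = 7. Since P = ¥49 ≥ min AVC, the firm produces.
MC = 58 - 28q + 3q^2. Setting P = MC and taking the root on the rising branch gives q* = 9.
TR = 49·9 = 441. TC = 364 + 117 = 481. Profit = 441 − 481 = -¥40.
Shutting down would mean losing the fixed cost of ¥364, so operating at a loss of ¥40 is better by ¥324.

Profit = -¥40 at q = 9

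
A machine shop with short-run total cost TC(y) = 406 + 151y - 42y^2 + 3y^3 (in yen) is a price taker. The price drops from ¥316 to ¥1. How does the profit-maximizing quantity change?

MC = 151 - 84y + 9y^2; the shutdown threshold is min AVC = ¥4 (at y = 7).
At P = ¥316 ≥ min AVC, set P = MC on the rising branch: y = 11.
At P = ¥1 < min AVC = ¥4, price no longer covers variable cost at any output, so the firm shuts down: y = 0.

Output falls from 11 to 0 (the firm shuts down)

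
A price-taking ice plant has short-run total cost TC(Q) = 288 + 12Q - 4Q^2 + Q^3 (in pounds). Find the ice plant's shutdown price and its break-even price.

Shutdown price = £8; break-even price = £72

Shutdown price = min AVC. AVC = 12 - 4Q + Q^2, with vertex at Q = 2 and minimum £8.
ATC = 288/Q + 12 - 4Q + Q^2. Setting dATC/dQ = −288/Q^2 − 4 + 2Q = 0 gives Q = 6 (since 2·6^3 − 4·6^2 = 288).
min ATC = 288/6 + 12 − 4·6 + 6^2 = £72. That is the break-even price.
For £8 ≤ P < £72 the firm produces at a loss; below £8 it shuts down.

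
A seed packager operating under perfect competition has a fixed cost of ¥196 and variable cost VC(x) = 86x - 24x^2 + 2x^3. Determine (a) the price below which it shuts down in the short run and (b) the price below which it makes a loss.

Shutdown price = min AVC. AVC = 86 - 24x + 2x^2, with vertex at x = 6 and minimum ¥14.
ATC = 196/x + 86 - 24x + 2x^2. Setting dATC/dx = −196/x^2 − 24 + 4x = 0 gives x = 7 (since 4·7^3 − 24·7^2 = 196).
min ATC = 196/7 + 86 − 24·7 + 2·7^2 = ¥44. That is the break-even price.
For ¥14 ≤ P < ¥44 the firm produces at a loss; below ¥14 it shuts down.

Shutdown price = ¥14; break-even price = ¥44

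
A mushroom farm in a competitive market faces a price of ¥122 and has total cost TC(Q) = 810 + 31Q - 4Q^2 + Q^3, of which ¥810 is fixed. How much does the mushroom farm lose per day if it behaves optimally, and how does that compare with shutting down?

AVC = 31 - 4Q + Q^2; min AVC = ¥27 at Q = 2. Since P = ¥122 ≥ min AVC, the firm produces.
With MC = 31 - 8Q + 3Q^2, P = MC on the upward-sloping part at Q* = 7.
TR = 122·7 = 854. TC = 810 + 364 = 1174. Profit = 854 − 1174 = -¥320.
That loss of ¥320 beats the ¥810 the firm would lose by shutting down; producing recovers ¥490 of fixed cost.

Profit = -¥320 at Q = 7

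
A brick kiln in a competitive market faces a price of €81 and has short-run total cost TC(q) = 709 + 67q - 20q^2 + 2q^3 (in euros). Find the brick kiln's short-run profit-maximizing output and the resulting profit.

AVC = 67 - 20q + 2q^2 has its minimum €17 at q = 5; price €81 clears that bar, so the firm operates.
With MC = 67 - 40q + 6q^2, P = MC on the upward-sloping part at q* = 7.
TR = 81·7 = 567. TC = 709 + 175 = 884. Profit = 567 − 884 = -€317.
By producing, the firm covers all variable cost plus €392 of fixed cost; shutting down would lose the full €709.

Profit = -€317 at q = 7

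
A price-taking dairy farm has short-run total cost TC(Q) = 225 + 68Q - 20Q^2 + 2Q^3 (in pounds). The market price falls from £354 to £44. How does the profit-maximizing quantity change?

Output falls from 11 to 6

MC = 68 - 40Q + 6Q^2; the shutdown threshold is min AVC = £18 (at Q = 5).
At P = £354 ≥ min AVC, set P = MC on the rising branch: Q = 11.
At P = £44 ≥ min AVC, set P = MC: Q = 6. The firm stays open but cuts output.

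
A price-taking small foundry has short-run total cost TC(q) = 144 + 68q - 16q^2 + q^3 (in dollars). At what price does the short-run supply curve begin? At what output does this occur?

$4 per unit, at q = 8

Short-run supply begins at min AVC. From VC = 68q - 16q^2 + q^3, AVC = 68 - 16q + q^2.
At the minimum of AVC, MC = AVC. MC = 68 - 32q + 3q^2; setting MC = AVC gives 2q^2 - 16q = 0, so q = 8. min AVC = 4.
For P < $4 the firm produces nothing.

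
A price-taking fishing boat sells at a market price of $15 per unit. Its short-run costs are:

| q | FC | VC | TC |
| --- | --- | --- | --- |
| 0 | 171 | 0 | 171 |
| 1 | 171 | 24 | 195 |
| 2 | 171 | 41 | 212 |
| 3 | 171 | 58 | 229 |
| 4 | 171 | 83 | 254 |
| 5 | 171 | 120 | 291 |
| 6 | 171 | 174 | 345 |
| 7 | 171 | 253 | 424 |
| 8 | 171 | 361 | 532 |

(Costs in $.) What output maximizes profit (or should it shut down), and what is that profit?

Compute π = P·q − TC at each output: q=0: -171; q=1: -180; q=2: -182; q=3: -184; q=4: -194; q=5: -216; q=6: -255; q=7: -319; q=8: -412.
Profit is highest at q = 0. Equivalently, the lowest AVC in the table is 58/3 ≈ $19.33 at q = 3, and P = $15 falls below it — price never covers variable cost, so the firm shuts down and loses only its fixed cost.

q = 0 (shut down); profit = -$171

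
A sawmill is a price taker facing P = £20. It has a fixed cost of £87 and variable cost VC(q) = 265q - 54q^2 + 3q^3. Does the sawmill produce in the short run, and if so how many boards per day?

Shut down

Variable cost is VC = 265q - 54q^2 + 3q^3, so AVC = VC/q = 265 - 54q + 3q^2 and MC = dTC/dq = 265 - 108q + 9q^2.
AVC is minimized where dAVC/dq = -54 + 6q = 0, at q = 9; min AVC = 265 - 54·9 + 3·9^2 = £22.
With P < min AVC (£20 < £22), every unit sold adds to the loss.
The firm minimizes its loss by shutting down and losing only its fixed cost of £87.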